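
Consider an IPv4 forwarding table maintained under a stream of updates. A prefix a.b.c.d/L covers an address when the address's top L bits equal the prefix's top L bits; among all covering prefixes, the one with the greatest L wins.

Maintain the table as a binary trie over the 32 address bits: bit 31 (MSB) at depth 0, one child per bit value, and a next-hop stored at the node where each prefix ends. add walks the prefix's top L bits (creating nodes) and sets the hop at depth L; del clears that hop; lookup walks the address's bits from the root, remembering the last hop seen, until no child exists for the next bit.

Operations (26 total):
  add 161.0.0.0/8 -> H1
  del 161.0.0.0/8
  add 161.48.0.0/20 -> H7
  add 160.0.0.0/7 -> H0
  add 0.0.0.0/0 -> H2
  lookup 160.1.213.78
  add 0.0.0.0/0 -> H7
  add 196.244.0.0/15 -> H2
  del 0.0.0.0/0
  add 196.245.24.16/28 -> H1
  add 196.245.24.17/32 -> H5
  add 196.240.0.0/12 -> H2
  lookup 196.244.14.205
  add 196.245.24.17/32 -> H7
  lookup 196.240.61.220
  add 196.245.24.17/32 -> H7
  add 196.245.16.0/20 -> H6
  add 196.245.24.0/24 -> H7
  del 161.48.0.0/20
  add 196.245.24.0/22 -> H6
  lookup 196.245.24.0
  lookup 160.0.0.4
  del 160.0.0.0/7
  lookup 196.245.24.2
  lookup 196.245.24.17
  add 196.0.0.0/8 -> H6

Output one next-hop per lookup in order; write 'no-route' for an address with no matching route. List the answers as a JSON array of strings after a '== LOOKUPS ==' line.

Process each operation:
  add 161.0.0.0/8 -> H1 at depth 8
  - 161.0.0.0/8 clear@8
  add 161.48.0.0/20 -> H7 at depth 20
  add 160.0.0.0/7 -> H0 at depth 7
  add 0.0.0.0/0 -> H2 at depth 0
  Q 160.1.213.78: descend 1010000 ; hops seen [H2,H0] ; pick H0
  add 0.0.0.0/0 -> H7 at depth 0
  add 196.244.0.0/15 -> H2 at depth 15
  - 0.0.0.0/0 clear@0
  add 196.245.24.16/28 -> H1 at depth 28
  add 196.245.24.17/32 -> H5 at depth 32
  add 196.240.0.0/12 -> H2 at depth 12
  Q 196.244.14.205: descend 110001001111010 ; hops seen [H2,H2] ; pick H2
  add 196.245.24.17/32 -> H7 at depth 32
  Q 196.240.61.220: descend 1100010011110 ; hops seen [H2] ; pick H2
  add 196.245.24.17/32 -> H7 at depth 32
  add 196.245.16.0/20 -> H6 at depth 20
  add 196.245.24.0/24 -> H7 at depth 24
  - 161.48.0.0/20 clear@20
  add 196.245.24.0/22 -> H6 at depth 22
  Q 196.245.24.0: descend 110001001111010100011000000 ; hops seen [H2,H2,H6,H6,H7] ; pick H7
  Q 160.0.0.4: descend 1010000 ; hops seen [H0] ; pick H0
  - 160.0.0.0/7 clear@7
  Q 196.245.24.2: descend 110001001111010100011000000 ; hops seen [H2,H2,H6,H6,H7] ; pick H7
  Q 196.245.24.17: descend 11000100111101010001100000010001 ; hops seen [H2,H2,H6,H6,H7,H1,H7] ; pick H7
  add 196.0.0.0/8 -> H6 at depth 8

== LOOKUPS ==
["H0","H2","H2","H7","H0","H7","H7"]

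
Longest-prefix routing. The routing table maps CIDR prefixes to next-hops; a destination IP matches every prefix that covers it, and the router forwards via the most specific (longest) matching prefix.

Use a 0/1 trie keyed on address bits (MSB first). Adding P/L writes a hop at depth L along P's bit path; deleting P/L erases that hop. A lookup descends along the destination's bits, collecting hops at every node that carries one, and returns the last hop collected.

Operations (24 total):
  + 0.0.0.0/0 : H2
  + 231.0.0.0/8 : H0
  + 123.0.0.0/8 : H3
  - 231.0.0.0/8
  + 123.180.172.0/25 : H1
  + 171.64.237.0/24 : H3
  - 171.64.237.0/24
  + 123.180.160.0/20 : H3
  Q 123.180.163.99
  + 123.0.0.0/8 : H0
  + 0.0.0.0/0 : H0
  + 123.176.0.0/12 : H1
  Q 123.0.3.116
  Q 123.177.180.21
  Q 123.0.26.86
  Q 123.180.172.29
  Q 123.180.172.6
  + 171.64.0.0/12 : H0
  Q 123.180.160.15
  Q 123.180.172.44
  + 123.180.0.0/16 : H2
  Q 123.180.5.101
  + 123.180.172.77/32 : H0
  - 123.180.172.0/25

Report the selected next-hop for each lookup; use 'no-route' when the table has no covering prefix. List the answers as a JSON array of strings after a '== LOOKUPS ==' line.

Process each operation:
  add 0.0.0.0/0 -> H2 at depth 0
  add 231.0.0.0/8 -> H0 at depth 8
  add 123.0.0.0/8 -> H3 at depth 8
  - 231.0.0.0/8 clear@8
  add 123.180.172.0/25 -> H1 at depth 25
  add 171.64.237.0/24 -> H3 at depth 24
  - 171.64.237.0/24 clear@24
  add 123.180.160.0/20 -> H3 at depth 20
  Q 123.180.163.99: descend 01111011101101001010 ; hops seen [H2,H3,H3] ; pick H3
  add 123.0.0.0/8 -> H0 at depth 8
  add 0.0.0.0/0 -> H0 at depth 0
  add 123.176.0.0/12 -> H1 at depth 12
  Q 123.0.3.116: descend 01111011 ; hops seen [H0,H0] ; pick H0
  Q 123.177.180.21: descend 0111101110110 ; hops seen [H0,H0,H1] ; pick H1
  Q 123.0.26.86: descend 01111011 ; hops seen [H0,H0] ; pick H0
  Q 123.180.172.29: descend 0111101110110100101011000 ; hops seen [H0,H0,H1,H3,H1] ; pick H1
  Q 123.180.172.6: descend 0111101110110100101011000 ; hops seen [H0,H0,H1,H3,H1] ; pick H1
  add 171.64.0.0/12 -> H0 at depth 12
  Q 123.180.160.15: descend 01111011101101001010 ; hops seen [H0,H0,H1,H3] ; pick H3
  Q 123.180.172.44: descend 0111101110110100101011000 ; hops seen [H0,H0,H1,H3,H1] ; pick H1
  add 123.180.0.0/16 -> H2 at depth 16
  Q 123.180.5.101: descend 0111101110110100 ; hops seen [H0,H0,H1,H2] ; pick H2
  add 123.180.172.77/32 -> H0 at depth 32
  - 123.180.172.0/25 clear@25

== LOOKUPS ==
["H3","H0","H1","H0","H1","H1","H3","H1","H2"]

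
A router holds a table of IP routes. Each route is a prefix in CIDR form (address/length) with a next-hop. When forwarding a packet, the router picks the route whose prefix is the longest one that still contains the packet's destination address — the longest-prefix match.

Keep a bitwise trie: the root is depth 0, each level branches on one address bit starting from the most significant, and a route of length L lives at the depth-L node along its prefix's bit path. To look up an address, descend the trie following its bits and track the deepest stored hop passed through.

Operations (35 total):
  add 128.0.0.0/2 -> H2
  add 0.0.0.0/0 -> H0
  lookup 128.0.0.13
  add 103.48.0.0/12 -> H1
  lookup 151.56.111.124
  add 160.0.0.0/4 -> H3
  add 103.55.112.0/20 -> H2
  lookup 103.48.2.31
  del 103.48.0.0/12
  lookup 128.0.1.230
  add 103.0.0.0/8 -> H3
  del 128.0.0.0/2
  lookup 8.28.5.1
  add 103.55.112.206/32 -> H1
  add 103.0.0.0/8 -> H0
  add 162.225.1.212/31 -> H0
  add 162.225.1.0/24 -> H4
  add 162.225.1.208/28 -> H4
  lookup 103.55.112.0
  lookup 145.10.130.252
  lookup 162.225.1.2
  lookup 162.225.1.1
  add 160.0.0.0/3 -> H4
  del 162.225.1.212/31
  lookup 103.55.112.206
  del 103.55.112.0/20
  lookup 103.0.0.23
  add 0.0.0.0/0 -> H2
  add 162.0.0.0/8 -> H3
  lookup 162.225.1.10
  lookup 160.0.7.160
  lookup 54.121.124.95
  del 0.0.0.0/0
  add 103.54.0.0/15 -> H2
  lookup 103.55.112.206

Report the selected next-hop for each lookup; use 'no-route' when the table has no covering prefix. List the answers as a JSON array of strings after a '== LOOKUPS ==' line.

Trace:
  + 128.0.0.0/2 (H2) depth=2
  + 0.0.0.0/0 (H0) depth=0
  ? 128.0.0.13  path d0:H0→d1:-→d2:H2  best=H2
  + 103.48.0.0/12 (H1) depth=12
  ? 151.56.111.124  path d0:H0→d1:-→d2:H2  best=H2
  + 160.0.0.0/4 (H3) depth=4
  + 103.55.112.0/20 (H2) depth=20
  ? 103.48.2.31  path d0:H0→d1:-→d2:-→d3:-→d4:-→d5:-→d6:-→d7:-→d8:-→d9:-→d10:-→d11:-→d12:H1→d13:-  best=H1
  - 103.48.0.0/12 clear@12
  ? 128.0.1.230  path d0:H0→d1:-→d2:H2  best=H2
  + 103.0.0.0/8 (H3) depth=8
  - 128.0.0.0/2 clear@2
  ? 8.28.5.1  path d0:H0→d1:-  best=H0
  + 103.55.112.206/32 (H1) depth=32
  + 103.0.0.0/8 (H0) depth=8
  + 162.225.1.212/31 (H0) depth=31
  + 162.225.1.0/24 (H4) depth=24
  + 162.225.1.208/28 (H4) depth=28
  ? 103.55.112.0  path d0:H0→d1:-→d2:-→d3:-→d4:-→d5:-→d6:-→d7:-→d8:H0→d9:-→d10:-→d11:-→d12:-→d13:-→d14:-→d15:-→d16:-→d17:-→d18:-→d19:-→d20:H2→d21:-→d22:-→d23:-→d24:-  best=H2
  ? 145.10.130.252  path d0:H0→d1:-→d2:-  best=H0
  ? 162.225.1.2  path d0:H0→d1:-→d2:-→d3:-→d4:H3→d5:-→d6:-→d7:-→d8:-→d9:-→d10:-→d11:-→d12:-→d13:-→d14:-→d15:-→d16:-→d17:-→d18:-→d19:-→d20:-→d21:-→d22:-→d23:-→d24:H4  best=H4
  ? 162.225.1.1  path d0:H0→d1:-→d2:-→d3:-→d4:H3→d5:-→d6:-→d7:-→d8:-→d9:-→d10:-→d11:-→d12:-→d13:-→d14:-→d15:-→d16:-→d17:-→d18:-→d19:-→d20:-→d21:-→d22:-→d23:-→d24:H4  best=H4
  + 160.0.0.0/3 (H4) depth=3
  - 162.225.1.212/31 clear@31
  ? 103.55.112.206  path d0:H0→d1:-→d2:-→d3:-→d4:-→d5:-→d6:-→d7:-→d8:H0→d9:-→d10:-→d11:-→d12:-→d13:-→d14:-→d15:-→d16:-→d17:-→d18:-→d19:-→d20:H2→d21:-→d22:-→d23:-→d24:-→d25:-→d26:-→d27:-→d28:-→d29:-→d30:-→d31:-→d32:H1  best=H1
  - 103.55.112.0/20 clear@20
  ? 103.0.0.23  path d0:H0→d1:-→d2:-→d3:-→d4:-→d5:-→d6:-→d7:-→d8:H0→d9:-→d10:-  best=H0
  + 0.0.0.0/0 (H2) depth=0
  + 162.0.0.0/8 (H3) depth=8
  ? 162.225.1.10  path d0:H2→d1:-→d2:-→d3:H4→d4:H3→d5:-→d6:-→d7:-→d8:H3→d9:-→d10:-→d11:-→d12:-→d13:-→d14:-→d15:-→d16:-→d17:-→d18:-→d19:-→d20:-→d21:-→d22:-→d23:-→d24:H4  best=H4
  ? 160.0.7.160  path d0:H2→d1:-→d2:-→d3:H4→d4:H3→d5:-→d6:-  best=H3
  ? 54.121.124.95  path d0:H2→d1:-  best=H2
  - 0.0.0.0/0 clear@0
  + 103.54.0.0/15 (H2) depth=15
  ? 103.55.112.206  path d0:-→d1:-→d2:-→d3:-→d4:-→d5:-→d6:-→d7:-→d8:H0→d9:-→d10:-→d11:-→d12:-→d13:-→d14:-→d15:H2→d16:-→d17:-→d18:-→d19:-→d20:-→d21:-→d22:-→d23:-→d24:-→d25:-→d26:-→d27:-→d28:-→d29:-→d30:-→d31:-→d32:H1  best=H1

== LOOKUPS ==
["H2","H2","H1","H2","H0","H2","H0","H4","H4","H1","H0","H4","H3","H2","H1"]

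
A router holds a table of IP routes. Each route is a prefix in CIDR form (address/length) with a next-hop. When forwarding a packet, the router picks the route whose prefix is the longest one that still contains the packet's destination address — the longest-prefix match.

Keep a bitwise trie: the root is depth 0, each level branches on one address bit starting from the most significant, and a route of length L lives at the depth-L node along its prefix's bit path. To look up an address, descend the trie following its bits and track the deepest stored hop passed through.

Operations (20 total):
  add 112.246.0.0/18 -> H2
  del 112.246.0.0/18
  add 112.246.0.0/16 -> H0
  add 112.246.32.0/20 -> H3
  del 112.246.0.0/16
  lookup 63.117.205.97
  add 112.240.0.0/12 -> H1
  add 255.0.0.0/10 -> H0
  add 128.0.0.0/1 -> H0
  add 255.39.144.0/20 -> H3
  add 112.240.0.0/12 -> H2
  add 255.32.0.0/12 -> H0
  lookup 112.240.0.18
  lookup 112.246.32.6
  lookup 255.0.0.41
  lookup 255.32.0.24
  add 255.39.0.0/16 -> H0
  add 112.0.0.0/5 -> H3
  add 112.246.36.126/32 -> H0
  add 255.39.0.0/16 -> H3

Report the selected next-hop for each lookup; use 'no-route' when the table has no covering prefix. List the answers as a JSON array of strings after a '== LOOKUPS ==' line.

Trace:
  + 112.246.0.0/18 (H2) depth=18
  del 112.246.0.0/18 (clear depth 18)
  + 112.246.0.0/16 (H0) depth=16
  + 112.246.32.0/20 (H3) depth=20
  del 112.246.0.0/16 (clear depth 16)
  ? 63.117.205.97  path d0:-→d1:-  best=no-route
  + 112.240.0.0/12 (H1) depth=12
  + 255.0.0.0/10 (H0) depth=10
  + 128.0.0.0/1 (H0) depth=1
  + 255.39.144.0/20 (H3) depth=20
  + 112.240.0.0/12 (H2) depth=12
  + 255.32.0.0/12 (H0) depth=12
  ? 112.240.0.18  path d0:-→d1:-→d2:-→d3:-→d4:-→d5:-→d6:-→d7:-→d8:-→d9:-→d10:-→d11:-→d12:H2→d13:-  best=H2
  ? 112.246.32.6  path d0:-→d1:-→d2:-→d3:-→d4:-→d5:-→d6:-→d7:-→d8:-→d9:-→d10:-→d11:-→d12:H2→d13:-→d14:-→d15:-→d16:-→d17:-→d18:-→d19:-→d20:H3  best=H3
  ? 255.0.0.41  path d0:-→d1:H0→d2:-→d3:-→d4:-→d5:-→d6:-→d7:-→d8:-→d9:-→d10:H0  best=H0
  ? 255.32.0.24  path d0:-→d1:H0→d2:-→d3:-→d4:-→d5:-→d6:-→d7:-→d8:-→d9:-→d10:H0→d11:-→d12:H0→d13:-  best=H0
  + 255.39.0.0/16 (H0) depth=16
  + 112.0.0.0/5 (H3) depth=5
  + 112.246.36.126/32 (H0) depth=32
  + 255.39.0.0/16 (H3) depth=16

== LOOKUPS ==
["no-route","H2","H3","H0","H0"]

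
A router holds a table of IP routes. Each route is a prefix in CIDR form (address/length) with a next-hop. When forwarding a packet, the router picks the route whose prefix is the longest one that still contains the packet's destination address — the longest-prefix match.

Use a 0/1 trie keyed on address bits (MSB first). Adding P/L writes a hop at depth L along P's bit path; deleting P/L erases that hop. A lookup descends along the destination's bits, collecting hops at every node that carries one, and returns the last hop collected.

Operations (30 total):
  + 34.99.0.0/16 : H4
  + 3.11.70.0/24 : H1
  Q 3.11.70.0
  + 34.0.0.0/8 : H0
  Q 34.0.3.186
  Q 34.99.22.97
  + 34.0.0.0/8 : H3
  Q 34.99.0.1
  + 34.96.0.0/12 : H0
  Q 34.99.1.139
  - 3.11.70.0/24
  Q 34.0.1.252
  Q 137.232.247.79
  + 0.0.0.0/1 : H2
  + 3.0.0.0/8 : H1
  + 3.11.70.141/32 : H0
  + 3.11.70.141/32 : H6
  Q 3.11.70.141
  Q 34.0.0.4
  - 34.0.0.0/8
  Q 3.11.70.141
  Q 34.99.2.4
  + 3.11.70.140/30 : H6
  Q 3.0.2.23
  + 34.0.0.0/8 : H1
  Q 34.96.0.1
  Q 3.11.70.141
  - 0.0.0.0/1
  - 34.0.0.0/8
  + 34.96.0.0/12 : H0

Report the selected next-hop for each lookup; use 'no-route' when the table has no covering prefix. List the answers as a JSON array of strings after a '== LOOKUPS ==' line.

Apply in order:
  add 34.99.0.0/16 -> H4 at depth 16
  add 3.11.70.0/24 -> H1 at depth 24
  Q 3.11.70.0: descend 000000110000101101000110 ; hops seen [H1] ; pick H1
  add 34.0.0.0/8 -> H0 at depth 8
  Q 34.0.3.186: descend 001000100 ; hops seen [H0] ; pick H0
  Q 34.99.22.97: descend 0010001001100011 ; hops seen [H0,H4] ; pick H4
  add 34.0.0.0/8 -> H3 at depth 8
  Q 34.99.0.1: descend 0010001001100011 ; hops seen [H3,H4] ; pick H4
  add 34.96.0.0/12 -> H0 at depth 12
  Q 34.99.1.139: descend 0010001001100011 ; hops seen [H3,H0,H4] ; pick H4
  del 3.11.70.0/24 (clear depth 24)
  Q 34.0.1.252: descend 001000100 ; hops seen [H3] ; pick H3
  Q 137.232.247.79: descend ε ; hops seen [∅] ; pick no-route
  add 0.0.0.0/1 -> H2 at depth 1
  add 3.0.0.0/8 -> H1 at depth 8
  add 3.11.70.141/32 -> H0 at depth 32
  add 3.11.70.141/32 -> H6 at depth 32
  Q 3.11.70.141: descend 00000011000010110100011010001101 ; hops seen [H2,H1,H6] ; pick H6
  Q 34.0.0.4: descend 001000100 ; hops seen [H2,H3] ; pick H3
  del 34.0.0.0/8 (clear depth 8)
  Q 3.11.70.141: descend 00000011000010110100011010001101 ; hops seen [H2,H1,H6] ; pick H6
  Q 34.99.2.4: descend 0010001001100011 ; hops seen [H2,H0,H4] ; pick H4
  add 3.11.70.140/30 -> H6 at depth 30
  Q 3.0.2.23: descend 000000110000 ; hops seen [H2,H1] ; pick H1
  add 34.0.0.0/8 -> H1 at depth 8
  Q 34.96.0.1: descend 00100010011000 ; hops seen [H2,H1,H0] ; pick H0
  Q 3.11.70.141: descend 00000011000010110100011010001101 ; hops seen [H2,H1,H6,H6] ; pick H6
  del 0.0.0.0/1 (clear depth 1)
  del 34.0.0.0/8 (clear depth 8)
  add 34.96.0.0/12 -> H0 at depth 12

== LOOKUPS ==
["H1","H0","H4","H4","H4","H3","no-route","H6","H3","H6","H4","H1","H0","H6"]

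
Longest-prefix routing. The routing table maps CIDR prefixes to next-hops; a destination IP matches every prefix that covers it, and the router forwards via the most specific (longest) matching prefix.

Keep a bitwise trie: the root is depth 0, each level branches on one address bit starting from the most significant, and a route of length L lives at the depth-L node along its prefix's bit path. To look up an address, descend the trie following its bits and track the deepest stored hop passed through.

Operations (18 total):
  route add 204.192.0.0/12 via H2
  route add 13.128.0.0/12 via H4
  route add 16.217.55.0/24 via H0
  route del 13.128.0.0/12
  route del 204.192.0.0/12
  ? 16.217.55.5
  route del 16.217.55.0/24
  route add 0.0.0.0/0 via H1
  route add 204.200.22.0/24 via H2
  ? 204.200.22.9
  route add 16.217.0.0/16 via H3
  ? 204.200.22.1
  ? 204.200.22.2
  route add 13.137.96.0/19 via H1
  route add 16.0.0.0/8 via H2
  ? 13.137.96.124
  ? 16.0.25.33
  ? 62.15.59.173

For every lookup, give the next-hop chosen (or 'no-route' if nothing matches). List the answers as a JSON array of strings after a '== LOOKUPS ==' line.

Apply in order:
  add 204.192.0.0/12 -> H2 at depth 12
  add 13.128.0.0/12 -> H4 at depth 12
  add 16.217.55.0/24 -> H0 at depth 24
  - 13.128.0.0/12 clear@12
  - 204.192.0.0/12 clear@12
  ? 16.217.55.5  path d0:-→d1:-→d2:-→d3:-→d4:-→d5:-→d6:-→d7:-→d8:-→d9:-→d10:-→d11:-→d12:-→d13:-→d14:-→d15:-→d16:-→d17:-→d18:-→d19:-→d20:-→d21:-→d22:-→d23:-→d24:H0  best=H0
  - 16.217.55.0/24 clear@24
  add 0.0.0.0/0 -> H1 at depth 0
  add 204.200.22.0/24 -> H2 at depth 24
  ? 204.200.22.9  path d0:H1→d1:-→d2:-→d3:-→d4:-→d5:-→d6:-→d7:-→d8:-→d9:-→d10:-→d11:-→d12:-→d13:-→d14:-→d15:-→d16:-→d17:-→d18:-→d19:-→d20:-→d21:-→d22:-→d23:-→d24:H2  best=H2
  add 16.217.0.0/16 -> H3 at depth 16
  ? 204.200.22.1  path d0:H1→d1:-→d2:-→d3:-→d4:-→d5:-→d6:-→d7:-→d8:-→d9:-→d10:-→d11:-→d12:-→d13:-→d14:-→d15:-→d16:-→d17:-→d18:-→d19:-→d20:-→d21:-→d22:-→d23:-→d24:H2  best=H2
  ? 204.200.22.2  path d0:H1→d1:-→d2:-→d3:-→d4:-→d5:-→d6:-→d7:-→d8:-→d9:-→d10:-→d11:-→d12:-→d13:-→d14:-→d15:-→d16:-→d17:-→d18:-→d19:-→d20:-→d21:-→d22:-→d23:-→d24:H2  best=H2
  add 13.137.96.0/19 -> H1 at depth 19
  add 16.0.0.0/8 -> H2 at depth 8
  ? 13.137.96.124  path d0:H1→d1:-→d2:-→d3:-→d4:-→d5:-→d6:-→d7:-→d8:-→d9:-→d10:-→d11:-→d12:-→d13:-→d14:-→d15:-→d16:-→d17:-→d18:-→d19:H1  best=H1
  ? 16.0.25.33  path d0:H1→d1:-→d2:-→d3:-→d4:-→d5:-→d6:-→d7:-→d8:H2  best=H2
  ? 62.15.59.173  path d0:H1→d1:-→d2:-  best=H1

== LOOKUPS ==
["H0","H2","H2","H2","H1","H2","H1"]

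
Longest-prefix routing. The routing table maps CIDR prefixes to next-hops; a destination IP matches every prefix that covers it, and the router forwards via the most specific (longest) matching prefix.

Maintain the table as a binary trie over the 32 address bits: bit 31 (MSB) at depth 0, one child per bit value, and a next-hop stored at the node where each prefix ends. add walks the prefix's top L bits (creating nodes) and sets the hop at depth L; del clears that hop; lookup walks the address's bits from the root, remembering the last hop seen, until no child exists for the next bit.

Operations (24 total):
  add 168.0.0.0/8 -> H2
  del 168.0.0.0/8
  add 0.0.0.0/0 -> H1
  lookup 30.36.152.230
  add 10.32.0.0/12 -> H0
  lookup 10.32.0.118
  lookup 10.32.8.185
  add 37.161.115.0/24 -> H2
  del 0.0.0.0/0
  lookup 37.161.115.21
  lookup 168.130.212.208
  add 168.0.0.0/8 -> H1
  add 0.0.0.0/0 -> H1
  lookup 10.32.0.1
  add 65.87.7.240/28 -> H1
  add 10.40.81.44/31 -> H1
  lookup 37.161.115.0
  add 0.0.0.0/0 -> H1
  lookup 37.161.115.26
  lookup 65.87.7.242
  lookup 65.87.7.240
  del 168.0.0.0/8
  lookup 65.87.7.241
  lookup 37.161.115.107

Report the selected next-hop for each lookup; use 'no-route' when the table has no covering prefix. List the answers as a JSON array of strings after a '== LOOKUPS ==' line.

Process each operation:
  add 168.0.0.0/8 -> H2 at depth 8
  - 168.0.0.0/8 clear@8
  add 0.0.0.0/0 -> H1 at depth 0
  ? 30.36.152.230  path d0:H1  best=H1
  add 10.32.0.0/12 -> H0 at depth 12
  ? 10.32.0.118  path d0:H1→d1:-→d2:-→d3:-→d4:-→d5:-→d6:-→d7:-→d8:-→d9:-→d10:-→d11:-→d12:H0  best=H0
  ? 10.32.8.185  path d0:H1→d1:-→d2:-→d3:-→d4:-→d5:-→d6:-→d7:-→d8:-→d9:-→d10:-→d11:-→d12:H0  best=H0
  add 37.161.115.0/24 -> H2 at depth 24
  - 0.0.0.0/0 clear@0
  ? 37.161.115.21  path d0:-→d1:-→d2:-→d3:-→d4:-→d5:-→d6:-→d7:-→d8:-→d9:-→d10:-→d11:-→d12:-→d13:-→d14:-→d15:-→d16:-→d17:-→d18:-→d19:-→d20:-→d21:-→d22:-→d23:-→d24:H2  best=H2
  ? 168.130.212.208  path d0:-→d1:-→d2:-→d3:-→d4:-→d5:-→d6:-→d7:-→d8:-  best=no-route
  add 168.0.0.0/8 -> H1 at depth 8
  add 0.0.0.0/0 -> H1 at depth 0
  ? 10.32.0.1  path d0:H1→d1:-→d2:-→d3:-→d4:-→d5:-→d6:-→d7:-→d8:-→d9:-→d10:-→d11:-→d12:H0  best=H0
  add 65.87.7.240/28 -> H1 at depth 28
  add 10.40.81.44/31 -> H1 at depth 31
  ? 37.161.115.0  path d0:H1→d1:-→d2:-→d3:-→d4:-→d5:-→d6:-→d7:-→d8:-→d9:-→d10:-→d11:-→d12:-→d13:-→d14:-→d15:-→d16:-→d17:-→d18:-→d19:-→d20:-→d21:-→d22:-→d23:-→d24:H2  best=H2
  add 0.0.0.0/0 -> H1 at depth 0
  ? 37.161.115.26  path d0:H1→d1:-→d2:-→d3:-→d4:-→d5:-→d6:-→d7:-→d8:-→d9:-→d10:-→d11:-→d12:-→d13:-→d14:-→d15:-→d16:-→d17:-→d18:-→d19:-→d20:-→d21:-→d22:-→d23:-→d24:H2  best=H2
  ? 65.87.7.242  path d0:H1→d1:-→d2:-→d3:-→d4:-→d5:-→d6:-→d7:-→d8:-→d9:-→d10:-→d11:-→d12:-→d13:-→d14:-→d15:-→d16:-→d17:-→d18:-→d19:-→d20:-→d21:-→d22:-→d23:-→d24:-→d25:-→d26:-→d27:-→d28:H1  best=H1
  ? 65.87.7.240  path d0:H1→d1:-→d2:-→d3:-→d4:-→d5:-→d6:-→d7:-→d8:-→d9:-→d10:-→d11:-→d12:-→d13:-→d14:-→d15:-→d16:-→d17:-→d18:-→d19:-→d20:-→d21:-→d22:-→d23:-→d24:-→d25:-→d26:-→d27:-→d28:H1  best=H1
  - 168.0.0.0/8 clear@8
  ? 65.87.7.241  path d0:H1→d1:-→d2:-→d3:-→d4:-→d5:-→d6:-→d7:-→d8:-→d9:-→d10:-→d11:-→d12:-→d13:-→d14:-→d15:-→d16:-→d17:-→d18:-→d19:-→d20:-→d21:-→d22:-→d23:-→d24:-→d25:-→d26:-→d27:-→d28:H1  best=H1
  ? 37.161.115.107  path d0:H1→d1:-→d2:-→d3:-→d4:-→d5:-→d6:-→d7:-→d8:-→d9:-→d10:-→d11:-→d12:-→d13:-→d14:-→d15:-→d16:-→d17:-→d18:-→d19:-→d20:-→d21:-→d22:-→d23:-→d24:H2  best=H2

== LOOKUPS ==
["H1","H0","H0","H2","no-route","H0","H2","H2","H1","H1","H1","H2"]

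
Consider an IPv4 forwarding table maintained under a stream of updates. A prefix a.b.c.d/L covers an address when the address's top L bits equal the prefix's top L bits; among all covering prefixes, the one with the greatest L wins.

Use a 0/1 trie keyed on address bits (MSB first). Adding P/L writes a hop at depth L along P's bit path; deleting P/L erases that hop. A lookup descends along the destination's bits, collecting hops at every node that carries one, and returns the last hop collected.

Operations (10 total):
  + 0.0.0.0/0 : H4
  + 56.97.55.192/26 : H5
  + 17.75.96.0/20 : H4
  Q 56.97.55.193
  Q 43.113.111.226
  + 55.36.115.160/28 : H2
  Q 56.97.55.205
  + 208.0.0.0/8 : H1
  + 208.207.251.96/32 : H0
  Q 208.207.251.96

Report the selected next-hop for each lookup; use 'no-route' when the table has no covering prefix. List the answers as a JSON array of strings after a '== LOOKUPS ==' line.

Process each operation:
  + 0.0.0.0/0 (H4) depth=0
  + 56.97.55.192/26 (H5) depth=26
  + 17.75.96.0/20 (H4) depth=20
  Q 56.97.55.193: descend 00111000011000010011011111 ; hops seen [H4,H5] ; pick H5
  Q 43.113.111.226: descend 001 ; hops seen [H4] ; pick H4
  + 55.36.115.160/28 (H2) depth=28
  Q 56.97.55.205: descend 00111000011000010011011111 ; hops seen [H4,H5] ; pick H5
  + 208.0.0.0/8 (H1) depth=8
  + 208.207.251.96/32 (H0) depth=32
  Q 208.207.251.96: descend 11010000110011111111101101100000 ; hops seen [H4,H1,H0] ; pick H0

== LOOKUPS ==
["H5","H4","H5","H0"]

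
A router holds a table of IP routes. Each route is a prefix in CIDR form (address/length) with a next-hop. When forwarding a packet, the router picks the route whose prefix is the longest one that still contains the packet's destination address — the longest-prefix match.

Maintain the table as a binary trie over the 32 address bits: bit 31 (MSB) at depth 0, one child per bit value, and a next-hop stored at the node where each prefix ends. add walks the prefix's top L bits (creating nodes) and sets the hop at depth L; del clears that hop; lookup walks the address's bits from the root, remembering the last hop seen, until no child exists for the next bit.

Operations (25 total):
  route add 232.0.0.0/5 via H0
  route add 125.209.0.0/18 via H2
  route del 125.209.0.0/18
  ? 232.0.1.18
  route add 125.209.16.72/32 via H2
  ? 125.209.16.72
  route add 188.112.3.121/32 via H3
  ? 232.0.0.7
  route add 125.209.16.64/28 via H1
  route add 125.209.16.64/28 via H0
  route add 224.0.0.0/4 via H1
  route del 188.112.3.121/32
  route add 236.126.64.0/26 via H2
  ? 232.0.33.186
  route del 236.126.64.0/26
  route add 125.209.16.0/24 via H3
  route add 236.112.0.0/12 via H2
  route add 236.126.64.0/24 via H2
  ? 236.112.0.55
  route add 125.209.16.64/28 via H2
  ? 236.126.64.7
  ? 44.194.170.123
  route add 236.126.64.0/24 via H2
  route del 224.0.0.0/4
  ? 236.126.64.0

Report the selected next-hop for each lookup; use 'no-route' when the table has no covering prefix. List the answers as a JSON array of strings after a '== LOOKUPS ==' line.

Process each operation:
  + 232.0.0.0/5 (H0) depth=5
  + 125.209.0.0/18 (H2) depth=18
  - 125.209.0.0/18 clear@18
  lookup 232.0.1.18: bits 11101 walk d0:-→d1:-→d2:-→d3:-→d4:-→d5:H0 -> H0
  + 125.209.16.72/32 (H2) depth=32
  lookup 125.209.16.72: bits 01111101110100010001000001001000 walk d0:-→d1:-→d2:-→d3:-→d4:-→d5:-→d6:-→d7:-→d8:-→d9:-→d10:-→d11:-→d12:-→d13:-→d14:-→d15:-→d16:-→d17:-→d18:-→d19:-→d20:-→d21:-→d22:-→d23:-→d24:-→d25:-→d26:-→d27:-→d28:-→d29:-→d30:-→d31:-→d32:H2 -> H2
  + 188.112.3.121/32 (H3) depth=32
  lookup 232.0.0.7: bits 11101 walk d0:-→d1:-→d2:-→d3:-→d4:-→d5:H0 -> H0
  + 125.209.16.64/28 (H1) depth=28
  + 125.209.16.64/28 (H0) depth=28
  + 224.0.0.0/4 (H1) depth=4
  - 188.112.3.121/32 clear@32
  + 236.126.64.0/26 (H2) depth=26
  lookup 232.0.33.186: bits 11101 walk d0:-→d1:-→d2:-→d3:-→d4:H1→d5:H0 -> H0
  - 236.126.64.0/26 clear@26
  + 125.209.16.0/24 (H3) depth=24
  + 236.112.0.0/12 (H2) depth=12
  + 236.126.64.0/24 (H2) depth=24
  lookup 236.112.0.55: bits 111011000111 walk d0:-→d1:-→d2:-→d3:-→d4:H1→d5:H0→d6:-→d7:-→d8:-→d9:-→d10:-→d11:-→d12:H2 -> H2
  + 125.209.16.64/28 (H2) depth=28
  lookup 236.126.64.7: bits 11101100011111100100000000 walk d0:-→d1:-→d2:-→d3:-→d4:H1→d5:H0→d6:-→d7:-→d8:-→d9:-→d10:-→d11:-→d12:H2→d13:-→d14:-→d15:-→d16:-→d17:-→d18:-→d19:-→d20:-→d21:-→d22:-→d23:-→d24:H2→d25:-→d26:- -> H2
  lookup 44.194.170.123: bits 0 walk d0:-→d1:- -> no-route
  + 236.126.64.0/24 (H2) depth=24
  - 224.0.0.0/4 clear@4
  lookup 236.126.64.0: bits 11101100011111100100000000 walk d0:-→d1:-→d2:-→d3:-→d4:-→d5:H0→d6:-→d7:-→d8:-→d9:-→d10:-→d11:-→d12:H2→d13:-→d14:-→d15:-→d16:-→d17:-→d18:-→d19:-→d20:-→d21:-→d22:-→d23:-→d24:H2→d25:-→d26:- -> H2

== LOOKUPS ==
["H0","H2","H0","H0","H2","H2","no-route","H2"]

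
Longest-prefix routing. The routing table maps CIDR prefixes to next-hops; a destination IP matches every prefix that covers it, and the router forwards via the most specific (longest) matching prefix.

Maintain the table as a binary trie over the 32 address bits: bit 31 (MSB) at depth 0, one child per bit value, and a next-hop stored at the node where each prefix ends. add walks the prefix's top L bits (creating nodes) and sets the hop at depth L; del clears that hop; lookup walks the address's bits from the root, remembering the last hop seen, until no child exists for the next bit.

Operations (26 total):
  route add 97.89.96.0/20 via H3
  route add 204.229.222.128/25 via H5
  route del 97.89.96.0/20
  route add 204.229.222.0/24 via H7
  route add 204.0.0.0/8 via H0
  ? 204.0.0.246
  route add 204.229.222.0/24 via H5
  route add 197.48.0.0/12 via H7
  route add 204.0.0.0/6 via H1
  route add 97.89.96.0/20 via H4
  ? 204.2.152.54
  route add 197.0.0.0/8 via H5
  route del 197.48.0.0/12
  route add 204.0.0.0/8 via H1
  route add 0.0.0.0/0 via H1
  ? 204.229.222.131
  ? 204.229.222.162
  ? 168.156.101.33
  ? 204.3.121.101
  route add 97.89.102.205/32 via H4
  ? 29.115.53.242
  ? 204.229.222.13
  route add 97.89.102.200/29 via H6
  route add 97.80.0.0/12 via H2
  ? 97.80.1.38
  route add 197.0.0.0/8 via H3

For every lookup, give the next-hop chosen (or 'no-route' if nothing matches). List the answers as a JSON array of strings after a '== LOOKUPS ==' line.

Process each operation:
  + 97.89.96.0/20 (H3) depth=20
  + 204.229.222.128/25 (H5) depth=25
  del 97.89.96.0/20 (clear depth 20)
  + 204.229.222.0/24 (H7) depth=24
  + 204.0.0.0/8 (H0) depth=8
  ? 204.0.0.246  path d0:-→d1:-→d2:-→d3:-→d4:-→d5:-→d6:-→d7:-→d8:H0  best=H0
  + 204.229.222.0/24 (H5) depth=24
  + 197.48.0.0/12 (H7) depth=12
  + 204.0.0.0/6 (H1) depth=6
  + 97.89.96.0/20 (H4) depth=20
  ? 204.2.152.54  path d0:-→d1:-→d2:-→d3:-→d4:-→d5:-→d6:H1→d7:-→d8:H0  best=H0
  + 197.0.0.0/8 (H5) depth=8
  del 197.48.0.0/12 (clear depth 12)
  + 204.0.0.0/8 (H1) depth=8
  + 0.0.0.0/0 (H1) depth=0
  ? 204.229.222.131  path d0:H1→d1:-→d2:-→d3:-→d4:-→d5:-→d6:H1→d7:-→d8:H1→d9:-→d10:-→d11:-→d12:-→d13:-→d14:-→d15:-→d16:-→d17:-→d18:-→d19:-→d20:-→d21:-→d22:-→d23:-→d24:H5→d25:H5  best=H5
  ? 204.229.222.162  path d0:H1→d1:-→d2:-→d3:-→d4:-→d5:-→d6:H1→d7:-→d8:H1→d9:-→d10:-→d11:-→d12:-→d13:-→d14:-→d15:-→d16:-→d17:-→d18:-→d19:-→d20:-→d21:-→d22:-→d23:-→d24:H5→d25:H5  best=H5
  ? 168.156.101.33  path d0:H1→d1:-  best=H1
  ? 204.3.121.101  path d0:H1→d1:-→d2:-→d3:-→d4:-→d5:-→d6:H1→d7:-→d8:H1  best=H1
  + 97.89.102.205/32 (H4) depth=32
  ? 29.115.53.242  path d0:H1→d1:-  best=H1
  ? 204.229.222.13  path d0:H1→d1:-→d2:-→d3:-→d4:-→d5:-→d6:H1→d7:-→d8:H1→d9:-→d10:-→d11:-→d12:-→d13:-→d14:-→d15:-→d16:-→d17:-→d18:-→d19:-→d20:-→d21:-→d22:-→d23:-→d24:H5  best=H5
  + 97.89.102.200/29 (H6) depth=29
  + 97.80.0.0/12 (H2) depth=12
  ? 97.80.1.38  path d0:H1→d1:-→d2:-→d3:-→d4:-→d5:-→d6:-→d7:-→d8:-→d9:-→d10:-→d11:-→d12:H2  best=H2
  + 197.0.0.0/8 (H3) depth=8

== LOOKUPS ==
["H0","H0","H5","H5","H1","H1","H1","H5","H2"]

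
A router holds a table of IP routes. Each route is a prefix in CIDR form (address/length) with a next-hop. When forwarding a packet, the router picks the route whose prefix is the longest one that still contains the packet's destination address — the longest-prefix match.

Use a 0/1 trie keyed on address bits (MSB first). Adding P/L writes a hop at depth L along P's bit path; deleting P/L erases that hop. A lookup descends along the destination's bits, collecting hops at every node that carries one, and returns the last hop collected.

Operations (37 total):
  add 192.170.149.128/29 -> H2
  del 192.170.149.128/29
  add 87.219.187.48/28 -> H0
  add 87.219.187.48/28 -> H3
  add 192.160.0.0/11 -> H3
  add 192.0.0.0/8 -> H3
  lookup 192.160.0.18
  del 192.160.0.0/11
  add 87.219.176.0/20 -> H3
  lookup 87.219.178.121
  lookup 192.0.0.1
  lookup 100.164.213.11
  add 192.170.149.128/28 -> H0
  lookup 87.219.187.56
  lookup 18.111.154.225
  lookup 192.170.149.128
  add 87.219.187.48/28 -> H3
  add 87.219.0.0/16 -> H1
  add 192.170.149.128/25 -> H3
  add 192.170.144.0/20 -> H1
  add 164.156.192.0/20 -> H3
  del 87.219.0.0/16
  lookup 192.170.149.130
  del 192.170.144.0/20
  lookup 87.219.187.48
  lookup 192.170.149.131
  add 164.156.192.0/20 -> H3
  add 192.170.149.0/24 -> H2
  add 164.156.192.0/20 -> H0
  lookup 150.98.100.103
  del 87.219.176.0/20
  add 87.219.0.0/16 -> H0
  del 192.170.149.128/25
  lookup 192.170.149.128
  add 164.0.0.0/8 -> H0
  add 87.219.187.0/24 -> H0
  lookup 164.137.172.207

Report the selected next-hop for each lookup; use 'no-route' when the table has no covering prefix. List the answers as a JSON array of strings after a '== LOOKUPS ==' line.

Process each operation:
  add 192.170.149.128/29 -> H2 at depth 29
  del 192.170.149.128/29 (clear depth 29)
  add 87.219.187.48/28 -> H0 at depth 28
  add 87.219.187.48/28 -> H3 at depth 28
  add 192.160.0.0/11 -> H3 at depth 11
  add 192.0.0.0/8 -> H3 at depth 8
  Q 192.160.0.18: descend 110000001010 ; hops seen [H3,H3] ; pick H3
  del 192.160.0.0/11 (clear depth 11)
  add 87.219.176.0/20 -> H3 at depth 20
  Q 87.219.178.121: descend 01010111110110111011 ; hops seen [H3] ; pick H3
  Q 192.0.0.1: descend 11000000 ; hops seen [H3] ; pick H3
  Q 100.164.213.11: descend 01 ; hops seen [∅] ; pick no-route
  add 192.170.149.128/28 -> H0 at depth 28
  Q 87.219.187.56: descend 0101011111011011101110110011 ; hops seen [H3,H3] ; pick H3
  Q 18.111.154.225: descend 0 ; hops seen [∅] ; pick no-route
  Q 192.170.149.128: descend 11000000101010101001010110000 ; hops seen [H3,H0] ; pick H0
  add 87.219.187.48/28 -> H3 at depth 28
  add 87.219.0.0/16 -> H1 at depth 16
  add 192.170.149.128/25 -> H3 at depth 25
  add 192.170.144.0/20 -> H1 at depth 20
  add 164.156.192.0/20 -> H3 at depth 20
  del 87.219.0.0/16 (clear depth 16)
  Q 192.170.149.130: descend 11000000101010101001010110000 ; hops seen [H3,H1,H3,H0] ; pick H0
  del 192.170.144.0/20 (clear depth 20)
  Q 87.219.187.48: descend 0101011111011011101110110011 ; hops seen [H3,H3] ; pick H3
  Q 192.170.149.131: descend 11000000101010101001010110000 ; hops seen [H3,H3,H0] ; pick H0
  add 164.156.192.0/20 -> H3 at depth 20
  add 192.170.149.0/24 -> H2 at depth 24
  add 164.156.192.0/20 -> H0 at depth 20
  Q 150.98.100.103: descend 10 ; hops seen [∅] ; pick no-route
  del 87.219.176.0/20 (clear depth 20)
  add 87.219.0.0/16 -> H0 at depth 16
  del 192.170.149.128/25 (clear depth 25)
  Q 192.170.149.128: descend 11000000101010101001010110000 ; hops seen [H3,H2,H0] ; pick H0
  add 164.0.0.0/8 -> H0 at depth 8
  add 87.219.187.0/24 -> H0 at depth 24
  Q 164.137.172.207: descend 10100100100 ; hops seen [H0] ; pick H0

== LOOKUPS ==
["H3","H3","H3","no-route","H3","no-route","H0","H0","H3","H0","no-route","H0","H0"]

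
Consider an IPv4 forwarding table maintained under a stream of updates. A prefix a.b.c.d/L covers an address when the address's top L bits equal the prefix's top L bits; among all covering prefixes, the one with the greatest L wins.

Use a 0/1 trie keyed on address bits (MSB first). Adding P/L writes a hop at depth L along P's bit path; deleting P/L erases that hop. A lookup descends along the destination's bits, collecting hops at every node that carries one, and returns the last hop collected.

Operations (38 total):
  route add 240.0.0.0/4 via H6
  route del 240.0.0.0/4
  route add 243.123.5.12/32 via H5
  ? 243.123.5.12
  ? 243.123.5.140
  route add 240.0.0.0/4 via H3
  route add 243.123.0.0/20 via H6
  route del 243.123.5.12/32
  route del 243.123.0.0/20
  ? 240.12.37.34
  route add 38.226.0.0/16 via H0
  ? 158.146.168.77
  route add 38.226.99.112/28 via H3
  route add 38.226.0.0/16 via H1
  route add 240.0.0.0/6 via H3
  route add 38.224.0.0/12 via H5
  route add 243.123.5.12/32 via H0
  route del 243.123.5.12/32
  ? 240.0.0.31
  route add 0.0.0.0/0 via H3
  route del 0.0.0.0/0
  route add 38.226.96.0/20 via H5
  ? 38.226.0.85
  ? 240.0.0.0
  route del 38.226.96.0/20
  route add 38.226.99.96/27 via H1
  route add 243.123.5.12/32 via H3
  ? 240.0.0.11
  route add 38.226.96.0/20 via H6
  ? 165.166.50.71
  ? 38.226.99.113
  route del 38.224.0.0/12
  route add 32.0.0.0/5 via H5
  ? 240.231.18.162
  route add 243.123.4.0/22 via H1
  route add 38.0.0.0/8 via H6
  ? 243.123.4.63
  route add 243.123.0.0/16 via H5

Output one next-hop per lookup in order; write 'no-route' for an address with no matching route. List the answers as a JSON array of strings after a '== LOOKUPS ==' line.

Trace:
  add 240.0.0.0/4 -> H6 at depth 4
  - 240.0.0.0/4 clear@4
  add 243.123.5.12/32 -> H5 at depth 32
  Q 243.123.5.12: descend 11110011011110110000010100001100 ; hops seen [H5] ; pick H5
  Q 243.123.5.140: descend 111100110111101100000101 ; hops seen [∅] ; pick no-route
  add 240.0.0.0/4 -> H3 at depth 4
  add 243.123.0.0/20 -> H6 at depth 20
  - 243.123.5.12/32 clear@32
  - 243.123.0.0/20 clear@20
  Q 240.12.37.34: descend 111100 ; hops seen [H3] ; pick H3
  add 38.226.0.0/16 -> H0 at depth 16
  Q 158.146.168.77: descend 1 ; hops seen [∅] ; pick no-route
  add 38.226.99.112/28 -> H3 at depth 28
  add 38.226.0.0/16 -> H1 at depth 16
  add 240.0.0.0/6 -> H3 at depth 6
  add 38.224.0.0/12 -> H5 at depth 12
  add 243.123.5.12/32 -> H0 at depth 32
  - 243.123.5.12/32 clear@32
  Q 240.0.0.31: descend 111100 ; hops seen [H3,H3] ; pick H3
  add 0.0.0.0/0 -> H3 at depth 0
  - 0.0.0.0/0 clear@0
  add 38.226.96.0/20 -> H5 at depth 20
  Q 38.226.0.85: descend 00100110111000100 ; hops seen [H5,H1] ; pick H1
  Q 240.0.0.0: descend 111100 ; hops seen [H3,H3] ; pick H3
  - 38.226.96.0/20 clear@20
  add 38.226.99.96/27 -> H1 at depth 27
  add 243.123.5.12/32 -> H3 at depth 32
  Q 240.0.0.11: descend 111100 ; hops seen [H3,H3] ; pick H3
  add 38.226.96.0/20 -> H6 at depth 20
  Q 165.166.50.71: descend 1 ; hops seen [∅] ; pick no-route
  Q 38.226.99.113: descend 0010011011100010011000110111 ; hops seen [H5,H1,H6,H1,H3] ; pick H3
  - 38.224.0.0/12 clear@12
  add 32.0.0.0/5 -> H5 at depth 5
  Q 240.231.18.162: descend 111100 ; hops seen [H3,H3] ; pick H3
  add 243.123.4.0/22 -> H1 at depth 22
  add 38.0.0.0/8 -> H6 at depth 8
  Q 243.123.4.63: descend 11110011011110110000010 ; hops seen [H3,H3,H1] ; pick H1
  add 243.123.0.0/16 -> H5 at depth 16

== LOOKUPS ==
["H5","no-route","H3","no-route","H3","H1","H3","H3","no-route","H3","H3","H1"]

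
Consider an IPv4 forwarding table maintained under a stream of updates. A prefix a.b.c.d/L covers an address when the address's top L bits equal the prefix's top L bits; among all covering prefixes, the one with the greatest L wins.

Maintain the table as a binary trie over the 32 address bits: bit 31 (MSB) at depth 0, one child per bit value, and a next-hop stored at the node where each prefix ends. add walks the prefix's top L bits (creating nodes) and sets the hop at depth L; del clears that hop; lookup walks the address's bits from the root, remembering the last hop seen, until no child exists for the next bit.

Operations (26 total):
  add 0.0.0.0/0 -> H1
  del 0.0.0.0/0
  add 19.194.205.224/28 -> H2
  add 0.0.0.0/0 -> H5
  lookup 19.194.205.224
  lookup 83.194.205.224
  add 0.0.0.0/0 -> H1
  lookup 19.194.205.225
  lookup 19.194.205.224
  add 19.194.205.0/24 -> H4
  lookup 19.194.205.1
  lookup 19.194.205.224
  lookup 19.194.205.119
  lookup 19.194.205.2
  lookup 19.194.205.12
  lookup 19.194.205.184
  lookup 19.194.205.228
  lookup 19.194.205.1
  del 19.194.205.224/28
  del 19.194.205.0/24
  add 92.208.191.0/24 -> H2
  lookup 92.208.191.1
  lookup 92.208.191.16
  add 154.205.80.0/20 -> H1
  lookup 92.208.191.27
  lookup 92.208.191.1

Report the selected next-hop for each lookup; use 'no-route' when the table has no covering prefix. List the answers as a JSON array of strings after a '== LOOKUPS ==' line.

Process each operation:
  add 0.0.0.0/0 -> H1 at depth 0
  del 0.0.0.0/0 (clear depth 0)
  add 19.194.205.224/28 -> H2 at depth 28
  add 0.0.0.0/0 -> H5 at depth 0
  lookup 19.194.205.224: bits 0001001111000010110011011110 walk d0:H5→d1:-→d2:-→d3:-→d4:-→d5:-→d6:-→d7:-→d8:-→d9:-→d10:-→d11:-→d12:-→d13:-→d14:-→d15:-→d16:-→d17:-→d18:-→d19:-→d20:-→d21:-→d22:-→d23:-→d24:-→d25:-→d26:-→d27:-→d28:H2 -> H2
  lookup 83.194.205.224: bits 0 walk d0:H5→d1:- -> H5
  add 0.0.0.0/0 -> H1 at depth 0
  lookup 19.194.205.225: bits 0001001111000010110011011110 walk d0:H1→d1:-→d2:-→d3:-→d4:-→d5:-→d6:-→d7:-→d8:-→d9:-→d10:-→d11:-→d12:-→d13:-→d14:-→d15:-→d16:-→d17:-→d18:-→d19:-→d20:-→d21:-→d22:-→d23:-→d24:-→d25:-→d26:-→d27:-→d28:H2 -> H2
  lookup 19.194.205.224: bits 0001001111000010110011011110 walk d0:H1→d1:-→d2:-→d3:-→d4:-→d5:-→d6:-→d7:-→d8:-→d9:-→d10:-→d11:-→d12:-→d13:-→d14:-→d15:-→d16:-→d17:-→d18:-→d19:-→d20:-→d21:-→d22:-→d23:-→d24:-→d25:-→d26:-→d27:-→d28:H2 -> H2
  add 19.194.205.0/24 -> H4 at depth 24
  lookup 19.194.205.1: bits 000100111100001011001101 walk d0:H1→d1:-→d2:-→d3:-→d4:-→d5:-→d6:-→d7:-→d8:-→d9:-→d10:-→d11:-→d12:-→d13:-→d14:-→d15:-→d16:-→d17:-→d18:-→d19:-→d20:-→d21:-→d22:-→d23:-→d24:H4 -> H4
  lookup 19.194.205.224: bits 0001001111000010110011011110 walk d0:H1→d1:-→d2:-→d3:-→d4:-→d5:-→d6:-→d7:-→d8:-→d9:-→d10:-→d11:-→d12:-→d13:-→d14:-→d15:-→d16:-→d17:-→d18:-→d19:-→d20:-→d21:-→d22:-→d23:-→d24:H4→d25:-→d26:-→d27:-→d28:H2 -> H2
  lookup 19.194.205.119: bits 000100111100001011001101 walk d0:H1→d1:-→d2:-→d3:-→d4:-→d5:-→d6:-→d7:-→d8:-→d9:-→d10:-→d11:-→d12:-→d13:-→d14:-→d15:-→d16:-→d17:-→d18:-→d19:-→d20:-→d21:-→d22:-→d23:-→d24:H4 -> H4
  lookup 19.194.205.2: bits 000100111100001011001101 walk d0:H1→d1:-→d2:-→d3:-→d4:-→d5:-→d6:-→d7:-→d8:-→d9:-→d10:-→d11:-→d12:-→d13:-→d14:-→d15:-→d16:-→d17:-→d18:-→d19:-→d20:-→d21:-→d22:-→d23:-→d24:H4 -> H4
  lookup 19.194.205.12: bits 000100111100001011001101 walk d0:H1→d1:-→d2:-→d3:-→d4:-→d5:-→d6:-→d7:-→d8:-→d9:-→d10:-→d11:-→d12:-→d13:-→d14:-→d15:-→d16:-→d17:-→d18:-→d19:-→d20:-→d21:-→d22:-→d23:-→d24:H4 -> H4
  lookup 19.194.205.184: bits 0001001111000010110011011 walk d0:H1→d1:-→d2:-→d3:-→d4:-→d5:-→d6:-→d7:-→d8:-→d9:-→d10:-→d11:-→d12:-→d13:-→d14:-→d15:-→d16:-→d17:-→d18:-→d19:-→d20:-→d21:-→d22:-→d23:-→d24:H4→d25:- -> H4
  lookup 19.194.205.228: bits 0001001111000010110011011110 walk d0:H1→d1:-→d2:-→d3:-→d4:-→d5:-→d6:-→d7:-→d8:-→d9:-→d10:-→d11:-→d12:-→d13:-→d14:-→d15:-→d16:-→d17:-→d18:-→d19:-→d20:-→d21:-→d22:-→d23:-→d24:H4→d25:-→d26:-→d27:-→d28:H2 -> H2
  lookup 19.194.205.1: bits 000100111100001011001101 walk d0:H1→d1:-→d2:-→d3:-→d4:-→d5:-→d6:-→d7:-→d8:-→d9:-→d10:-→d11:-→d12:-→d13:-→d14:-→d15:-→d16:-→d17:-→d18:-→d19:-→d20:-→d21:-→d22:-→d23:-→d24:H4 -> H4
  del 19.194.205.224/28 (clear depth 28)
  del 19.194.205.0/24 (clear depth 24)
  add 92.208.191.0/24 -> H2 at depth 24
  lookup 92.208.191.1: bits 010111001101000010111111 walk d0:H1→d1:-→d2:-→d3:-→d4:-→d5:-→d6:-→d7:-→d8:-→d9:-→d10:-→d11:-→d12:-→d13:-→d14:-→d15:-→d16:-→d17:-→d18:-→d19:-→d20:-→d21:-→d22:-→d23:-→d24:H2 -> H2
  lookup 92.208.191.16: bits 010111001101000010111111 walk d0:H1→d1:-→d2:-→d3:-→d4:-→d5:-→d6:-→d7:-→d8:-→d9:-→d10:-→d11:-→d12:-→d13:-→d14:-→d15:-→d16:-→d17:-→d18:-→d19:-→d20:-→d21:-→d22:-→d23:-→d24:H2 -> H2
  add 154.205.80.0/20 -> H1 at depth 20
  lookup 92.208.191.27: bits 010111001101000010111111 walk d0:H1→d1:-→d2:-→d3:-→d4:-→d5:-→d6:-→d7:-→d8:-→d9:-→d10:-→d11:-→d12:-→d13:-→d14:-→d15:-→d16:-→d17:-→d18:-→d19:-→d20:-→d21:-→d22:-→d23:-→d24:H2 -> H2
  lookup 92.208.191.1: bits 010111001101000010111111 walk d0:H1→d1:-→d2:-→d3:-→d4:-→d5:-→d6:-→d7:-→d8:-→d9:-→d10:-→d11:-→d12:-→d13:-→d14:-→d15:-→d16:-→d17:-→d18:-→d19:-→d20:-→d21:-→d22:-→d23:-→d24:H2 -> H2

== LOOKUPS ==
["H2","H5","H2","H2","H4","H2","H4","H4","H4","H4","H2","H4","H2","H2","H2","H2"]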